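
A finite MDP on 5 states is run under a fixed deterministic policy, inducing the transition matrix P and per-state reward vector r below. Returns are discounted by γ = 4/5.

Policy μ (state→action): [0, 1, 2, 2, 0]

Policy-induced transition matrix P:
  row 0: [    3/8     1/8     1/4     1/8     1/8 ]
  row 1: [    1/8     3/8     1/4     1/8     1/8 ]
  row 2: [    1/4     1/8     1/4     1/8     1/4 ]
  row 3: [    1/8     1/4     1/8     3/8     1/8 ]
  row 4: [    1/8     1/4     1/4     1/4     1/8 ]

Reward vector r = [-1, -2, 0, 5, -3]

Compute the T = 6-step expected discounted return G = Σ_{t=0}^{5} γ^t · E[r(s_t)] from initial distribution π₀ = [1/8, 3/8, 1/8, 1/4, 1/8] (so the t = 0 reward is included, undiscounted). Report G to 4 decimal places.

G = -0.3765

t=0: π = [0.1250, 0.3750, 0.1250, 0.2500, 0.1250], E[r] = 0.0000, γ^t·E[r] = 0.000000, running G = 0.000000
t=1: π = [0.1719, 0.2656, 0.2188, 0.2031, 0.1406], E[r] = -0.1094, γ^t·E[r] = -0.087500, running G = -0.087500
t=2: π = [0.1953, 0.2344, 0.2246, 0.1934, 0.1523], E[r] = -0.1543, γ^t·E[r] = -0.098750, running G = -0.186250
t=3: π = [0.2019, 0.2268, 0.2258, 0.1924, 0.1531], E[r] = -0.1528, γ^t·E[r] = -0.078250, running G = -0.264500
t=4: π = [0.2037, 0.2249, 0.2260, 0.1922, 0.1532], E[r] = -0.1520, γ^t·E[r] = -0.062263, running G = -0.326763
t=5: π = [0.2042, 0.2244, 0.2260, 0.1922, 0.1532], E[r] = -0.1517, γ^t·E[r] = -0.049694, running G = -0.376456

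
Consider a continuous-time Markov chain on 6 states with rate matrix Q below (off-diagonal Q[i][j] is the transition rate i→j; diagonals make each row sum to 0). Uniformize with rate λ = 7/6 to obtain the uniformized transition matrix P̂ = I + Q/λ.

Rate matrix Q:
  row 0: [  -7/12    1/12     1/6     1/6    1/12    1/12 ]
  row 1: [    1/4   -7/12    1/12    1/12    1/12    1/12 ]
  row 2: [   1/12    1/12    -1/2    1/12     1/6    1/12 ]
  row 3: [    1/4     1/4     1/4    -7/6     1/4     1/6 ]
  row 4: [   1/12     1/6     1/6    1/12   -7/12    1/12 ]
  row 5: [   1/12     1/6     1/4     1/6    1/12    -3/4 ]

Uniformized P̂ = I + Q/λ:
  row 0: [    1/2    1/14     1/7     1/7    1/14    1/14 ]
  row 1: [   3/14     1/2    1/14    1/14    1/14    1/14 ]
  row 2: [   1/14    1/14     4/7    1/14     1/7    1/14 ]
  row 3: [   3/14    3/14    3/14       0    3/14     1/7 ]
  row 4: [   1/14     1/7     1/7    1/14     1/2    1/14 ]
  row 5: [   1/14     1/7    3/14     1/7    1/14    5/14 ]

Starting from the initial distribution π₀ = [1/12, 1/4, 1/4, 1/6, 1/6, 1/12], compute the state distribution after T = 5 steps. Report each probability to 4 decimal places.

t=0: π = [0.0833, 0.2500, 0.2500, 0.1667, 0.1667, 0.0833]
t=1: π = [0.1667, 0.2202, 0.2500, 0.0714, 0.1845, 0.1071]
t=2: π = [0.1845, 0.1969, 0.2470, 0.0859, 0.1786, 0.1071]
t=3: π = [0.1909, 0.1885, 0.2485, 0.0861, 0.1779, 0.1082]
t=4: π = [0.1925, 0.1849, 0.2498, 0.0866, 0.1777, 0.1085]
t=5: π = [0.1927, 0.1835, 0.2506, 0.0867, 0.1778, 0.1086]

π = [0.1927, 0.1835, 0.2506, 0.0867, 0.1778, 0.1086]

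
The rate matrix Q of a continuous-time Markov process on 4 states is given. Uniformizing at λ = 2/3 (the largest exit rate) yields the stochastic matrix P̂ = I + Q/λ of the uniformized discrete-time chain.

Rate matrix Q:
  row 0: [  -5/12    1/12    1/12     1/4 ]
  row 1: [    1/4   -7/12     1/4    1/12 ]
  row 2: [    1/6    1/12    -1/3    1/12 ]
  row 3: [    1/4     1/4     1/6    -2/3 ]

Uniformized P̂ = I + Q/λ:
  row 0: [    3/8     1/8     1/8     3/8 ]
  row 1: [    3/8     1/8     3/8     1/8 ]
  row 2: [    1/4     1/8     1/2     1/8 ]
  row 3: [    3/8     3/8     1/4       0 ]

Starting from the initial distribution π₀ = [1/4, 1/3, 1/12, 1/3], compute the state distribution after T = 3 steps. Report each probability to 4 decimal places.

t=0: π = [0.2500, 0.3333, 0.0833, 0.3333]
t=1: π = [0.3646, 0.2083, 0.2813, 0.1458]
t=2: π = [0.3398, 0.1615, 0.3008, 0.1979]
t=3: π = [0.3374, 0.1745, 0.3029, 0.1852]

π = [0.3374, 0.1745, 0.3029, 0.1852]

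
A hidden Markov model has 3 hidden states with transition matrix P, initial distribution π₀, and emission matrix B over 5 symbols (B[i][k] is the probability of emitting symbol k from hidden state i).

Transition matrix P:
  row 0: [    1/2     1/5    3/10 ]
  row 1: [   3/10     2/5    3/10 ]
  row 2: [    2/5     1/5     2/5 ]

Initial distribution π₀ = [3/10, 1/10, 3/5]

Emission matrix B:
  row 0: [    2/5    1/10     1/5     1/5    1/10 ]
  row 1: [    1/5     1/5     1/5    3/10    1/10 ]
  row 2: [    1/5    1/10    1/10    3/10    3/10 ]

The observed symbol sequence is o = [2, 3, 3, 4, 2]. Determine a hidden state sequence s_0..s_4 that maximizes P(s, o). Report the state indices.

t=0: δ = [6.000e-02, 2.000e-02, 6.000e-02]  (obs o_0=2)
t=1: δ = [6.000e-03, 3.600e-03, 7.200e-03]  ψ = [0, 0, 2]  (obs o_1=3)
t=2: δ = [6.000e-04, 4.320e-04, 8.640e-04]  ψ = [0, 1, 2]  (obs o_2=3)
t=3: δ = [3.456e-05, 1.728e-05, 1.037e-04]  ψ = [2, 1, 2]  (obs o_3=4)
t=4: δ = [8.294e-06, 4.147e-06, 4.147e-06]  ψ = [2, 2, 2]  (obs o_4=2)
backtrack: best end state = 0; path = [2, 2, 2, 2, 0]

path = [2, 2, 2, 2, 0]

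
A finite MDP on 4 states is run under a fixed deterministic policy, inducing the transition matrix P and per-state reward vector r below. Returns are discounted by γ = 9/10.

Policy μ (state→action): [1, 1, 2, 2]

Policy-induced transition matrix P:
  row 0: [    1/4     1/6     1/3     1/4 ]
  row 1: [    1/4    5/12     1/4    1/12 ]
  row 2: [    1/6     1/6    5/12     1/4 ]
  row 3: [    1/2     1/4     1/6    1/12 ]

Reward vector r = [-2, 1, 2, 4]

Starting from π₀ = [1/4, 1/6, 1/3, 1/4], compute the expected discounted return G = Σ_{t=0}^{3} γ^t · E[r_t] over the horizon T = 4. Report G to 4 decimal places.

G = 3.8320

t=0: π = [0.2500, 0.1667, 0.3333, 0.2500], E[r] = 1.3333, γ^t·E[r] = 1.333333, running G = 1.333333
t=1: π = [0.2847, 0.2292, 0.3056, 0.1806], E[r] = 0.9931, γ^t·E[r] = 0.893750, running G = 2.227083
t=2: π = [0.2697, 0.2390, 0.3096, 0.1817], E[r] = 1.0457, γ^t·E[r] = 0.847031, running G = 3.074115
t=3: π = [0.2696, 0.2416, 0.3089, 0.1799], E[r] = 1.0397, γ^t·E[r] = 0.757934, running G = 3.832048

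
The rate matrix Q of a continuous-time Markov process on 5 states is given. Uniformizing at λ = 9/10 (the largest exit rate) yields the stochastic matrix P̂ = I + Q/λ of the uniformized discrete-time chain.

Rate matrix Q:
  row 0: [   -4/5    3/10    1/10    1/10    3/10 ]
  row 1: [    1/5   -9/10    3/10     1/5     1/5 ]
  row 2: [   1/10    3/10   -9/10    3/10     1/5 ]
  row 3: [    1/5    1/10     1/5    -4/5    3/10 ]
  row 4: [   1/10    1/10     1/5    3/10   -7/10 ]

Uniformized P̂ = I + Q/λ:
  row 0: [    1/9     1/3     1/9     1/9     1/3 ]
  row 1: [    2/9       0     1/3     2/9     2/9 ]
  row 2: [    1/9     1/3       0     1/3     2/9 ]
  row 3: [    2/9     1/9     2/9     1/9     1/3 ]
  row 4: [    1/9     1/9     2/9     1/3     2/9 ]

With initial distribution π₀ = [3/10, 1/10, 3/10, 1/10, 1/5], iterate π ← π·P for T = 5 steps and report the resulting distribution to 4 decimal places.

t=0: π = [0.3000, 0.1000, 0.3000, 0.1000, 0.2000]
t=1: π = [0.1333, 0.2333, 0.1333, 0.2333, 0.2667]
t=2: π = [0.1630, 0.1444, 0.2037, 0.2259, 0.2630]
t=3: π = [0.1523, 0.1765, 0.1749, 0.2309, 0.2654]
t=4: π = [0.1564, 0.1642, 0.1861, 0.2286, 0.2648]
t=5: π = [0.1548, 0.1690, 0.1817, 0.2295, 0.2650]

π = [0.1548, 0.1690, 0.1817, 0.2295, 0.2650]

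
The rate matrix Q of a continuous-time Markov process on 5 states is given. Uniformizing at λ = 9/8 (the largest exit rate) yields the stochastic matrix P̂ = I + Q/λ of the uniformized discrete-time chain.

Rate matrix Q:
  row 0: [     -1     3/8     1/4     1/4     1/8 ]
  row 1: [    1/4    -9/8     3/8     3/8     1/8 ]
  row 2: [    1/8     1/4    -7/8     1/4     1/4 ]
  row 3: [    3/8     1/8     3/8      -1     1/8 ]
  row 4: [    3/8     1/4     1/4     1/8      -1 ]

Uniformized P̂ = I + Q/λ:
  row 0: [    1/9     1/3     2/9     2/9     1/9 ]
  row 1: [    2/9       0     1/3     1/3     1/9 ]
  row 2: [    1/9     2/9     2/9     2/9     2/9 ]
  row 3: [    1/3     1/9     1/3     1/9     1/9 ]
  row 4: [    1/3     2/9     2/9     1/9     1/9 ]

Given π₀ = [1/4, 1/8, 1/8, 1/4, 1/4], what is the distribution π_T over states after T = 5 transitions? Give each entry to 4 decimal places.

π = [0.2080, 0.1820, 0.2652, 0.2042, 0.1405]

t=0: π = [0.2500, 0.1250, 0.1250, 0.2500, 0.2500]
t=1: π = [0.2361, 0.1944, 0.2639, 0.1806, 0.1250]
t=2: π = [0.2006, 0.1852, 0.2639, 0.2099, 0.1404]
t=3: π = [0.2095, 0.1800, 0.2661, 0.2039, 0.1404]
t=4: π = [0.2076, 0.1828, 0.2649, 0.2040, 0.1407]
t=5: π = [0.2080, 0.1820, 0.2652, 0.2042, 0.1405]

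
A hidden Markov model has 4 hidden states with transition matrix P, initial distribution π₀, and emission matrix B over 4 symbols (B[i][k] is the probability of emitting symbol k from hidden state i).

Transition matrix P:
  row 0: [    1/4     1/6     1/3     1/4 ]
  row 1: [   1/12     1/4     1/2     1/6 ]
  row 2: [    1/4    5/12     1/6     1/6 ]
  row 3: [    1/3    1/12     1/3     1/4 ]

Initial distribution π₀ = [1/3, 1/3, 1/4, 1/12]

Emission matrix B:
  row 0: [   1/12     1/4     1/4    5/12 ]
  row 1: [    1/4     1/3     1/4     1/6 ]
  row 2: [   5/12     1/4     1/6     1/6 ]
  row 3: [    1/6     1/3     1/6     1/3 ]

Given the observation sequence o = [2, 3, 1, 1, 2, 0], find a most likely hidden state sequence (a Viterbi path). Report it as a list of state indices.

t=0: δ = [8.333e-02, 8.333e-02, 4.167e-02, 1.389e-02]  (obs o_0=2)
t=1: δ = [8.681e-03, 3.472e-03, 6.944e-03, 6.944e-03]  ψ = [0, 1, 1, 0]  (obs o_1=3)
t=2: δ = [5.787e-04, 9.645e-04, 7.234e-04, 7.234e-04]  ψ = [3, 2, 0, 0]  (obs o_2=1)
t=3: δ = [6.028e-05, 1.005e-04, 1.206e-04, 6.028e-05]  ψ = [3, 2, 1, 3]  (obs o_3=1)
t=4: δ = [7.535e-06, 1.256e-05, 8.372e-06, 3.349e-06]  ψ = [2, 2, 1, 2]  (obs o_4=2)
t=5: δ = [1.744e-07, 8.721e-07, 2.616e-06, 3.489e-07]  ψ = [2, 2, 1, 1]  (obs o_5=0)
backtrack: best end state = 2; path = [1, 2, 1, 2, 1, 2]

path = [1, 2, 1, 2, 1, 2]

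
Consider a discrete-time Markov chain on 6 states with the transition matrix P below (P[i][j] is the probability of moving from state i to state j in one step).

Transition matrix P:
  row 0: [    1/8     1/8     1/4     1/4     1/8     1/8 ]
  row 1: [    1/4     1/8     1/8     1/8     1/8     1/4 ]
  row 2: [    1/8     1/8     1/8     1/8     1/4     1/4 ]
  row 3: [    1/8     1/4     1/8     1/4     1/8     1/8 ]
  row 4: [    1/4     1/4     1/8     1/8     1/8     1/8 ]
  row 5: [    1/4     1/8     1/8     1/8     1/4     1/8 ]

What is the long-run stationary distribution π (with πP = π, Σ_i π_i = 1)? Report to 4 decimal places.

Balance equations π_j = Σ_i π_i·P[i][j]:
  π_0 = 1/8·π_0 + 1/4·π_1 + 1/8·π_2 + 1/8·π_3 + 1/4·π_4 + 1/4·π_5
  π_1 = 1/8·π_0 + 1/8·π_1 + 1/8·π_2 + 1/4·π_3 + 1/4·π_4 + 1/8·π_5
  π_2 = 1/4·π_0 + 1/8·π_1 + 1/8·π_2 + 1/8·π_3 + 1/8·π_4 + 1/8·π_5
  π_3 = 1/4·π_0 + 1/8·π_1 + 1/8·π_2 + 1/4·π_3 + 1/8·π_4 + 1/8·π_5
  π_4 = 1/8·π_0 + 1/8·π_1 + 1/4·π_2 + 1/8·π_3 + 1/8·π_4 + 1/4·π_5
  normalize: π_0 + π_1 + π_2 + π_3 + π_4 + π_5 = 1
Solving the linear system gives exactly π = [97/519, 6316/37887, 77/519, 88/519, 6217/37887, 12/73].

π = [0.1869, 0.1667, 0.1484, 0.1696, 0.1641, 0.1644]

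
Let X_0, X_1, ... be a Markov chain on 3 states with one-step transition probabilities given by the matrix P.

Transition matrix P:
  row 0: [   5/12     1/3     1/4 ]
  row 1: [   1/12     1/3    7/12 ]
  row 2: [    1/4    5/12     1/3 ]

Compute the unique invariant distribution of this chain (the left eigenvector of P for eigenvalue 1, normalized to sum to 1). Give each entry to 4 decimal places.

Balance equations π_j = Σ_i π_i·P[i][j]:
  π_0 = 5/12·π_0 + 1/12·π_1 + 1/4·π_2
  π_1 = 1/3·π_0 + 1/3·π_1 + 5/12·π_2
  normalize: π_0 + π_1 + π_2 = 1
Solving the linear system gives exactly π = [29/128, 47/128, 13/32].

π = [0.2266, 0.3672, 0.4063]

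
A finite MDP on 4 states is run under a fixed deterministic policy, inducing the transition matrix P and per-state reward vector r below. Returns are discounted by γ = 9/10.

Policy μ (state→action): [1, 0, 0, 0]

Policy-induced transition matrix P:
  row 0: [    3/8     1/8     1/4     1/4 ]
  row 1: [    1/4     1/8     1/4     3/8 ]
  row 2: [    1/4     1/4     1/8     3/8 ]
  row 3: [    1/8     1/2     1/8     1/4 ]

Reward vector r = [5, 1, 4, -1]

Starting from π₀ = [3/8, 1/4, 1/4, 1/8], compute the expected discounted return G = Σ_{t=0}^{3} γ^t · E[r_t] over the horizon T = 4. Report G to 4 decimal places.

G = 7.8742

t=0: π = [0.3750, 0.2500, 0.2500, 0.1250], E[r] = 3.0000, γ^t·E[r] = 3.000000, running G = 3.000000
t=1: π = [0.2813, 0.2031, 0.2031, 0.3125], E[r] = 2.1094, γ^t·E[r] = 1.898438, running G = 4.898438
t=2: π = [0.2461, 0.2676, 0.1855, 0.3008], E[r] = 1.9395, γ^t·E[r] = 1.570957, running G = 6.469395
t=3: π = [0.2432, 0.2610, 0.1892, 0.3066], E[r] = 1.9270, γ^t·E[r] = 1.404784, running G = 7.874179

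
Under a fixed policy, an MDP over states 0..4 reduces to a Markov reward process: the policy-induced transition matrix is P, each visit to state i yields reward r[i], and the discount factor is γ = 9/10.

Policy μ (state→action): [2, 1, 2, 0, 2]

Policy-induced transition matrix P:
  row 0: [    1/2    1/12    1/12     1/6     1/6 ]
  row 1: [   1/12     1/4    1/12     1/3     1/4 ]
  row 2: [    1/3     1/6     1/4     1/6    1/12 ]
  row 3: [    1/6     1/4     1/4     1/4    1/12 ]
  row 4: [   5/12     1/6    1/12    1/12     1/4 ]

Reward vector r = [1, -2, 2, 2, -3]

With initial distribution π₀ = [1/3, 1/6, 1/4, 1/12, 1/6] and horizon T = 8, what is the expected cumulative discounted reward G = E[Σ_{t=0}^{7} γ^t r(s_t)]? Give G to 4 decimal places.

G = 0.9435

t=0: π = [0.3333, 0.1667, 0.2500, 0.0833, 0.1667], E[r] = 0.1667, γ^t·E[r] = 0.166667, running G = 0.166667
t=1: π = [0.3472, 0.1597, 0.1389, 0.1875, 0.1667], E[r] = 0.1806, γ^t·E[r] = 0.162500, running G = 0.329167
t=2: π = [0.3339, 0.1667, 0.1377, 0.1950, 0.1667], E[r] = 0.1661, γ^t·E[r] = 0.134531, running G = 0.463698
t=3: π = [0.3287, 0.1690, 0.1388, 0.1968, 0.1667], E[r] = 0.1618, γ^t·E[r] = 0.117949, running G = 0.581647
t=4: π = [0.3270, 0.1698, 0.1393, 0.1973, 0.1667], E[r] = 0.1606, γ^t·E[r] = 0.105392, running G = 0.687039
t=5: π = [0.3264, 0.1700, 0.1394, 0.1975, 0.1667], E[r] = 0.1603, γ^t·E[r] = 0.094660, running G = 0.781699
t=6: π = [0.3262, 0.1701, 0.1395, 0.1976, 0.1666], E[r] = 0.1602, γ^t·E[r] = 0.085142, running G = 0.866841
t=7: π = [0.3261, 0.1701, 0.1395, 0.1976, 0.1666], E[r] = 0.1602, γ^t·E[r] = 0.076613, running G = 0.943454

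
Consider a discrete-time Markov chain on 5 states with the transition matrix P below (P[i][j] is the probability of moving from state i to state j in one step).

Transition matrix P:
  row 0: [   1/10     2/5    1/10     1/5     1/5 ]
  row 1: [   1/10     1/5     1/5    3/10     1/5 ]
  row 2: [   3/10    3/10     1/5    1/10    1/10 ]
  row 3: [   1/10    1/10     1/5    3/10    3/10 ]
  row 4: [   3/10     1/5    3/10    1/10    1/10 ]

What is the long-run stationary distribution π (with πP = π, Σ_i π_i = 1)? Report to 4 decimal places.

Balance equations π_j = Σ_i π_i·P[i][j]:
  π_0 = 1/10·π_0 + 1/10·π_1 + 3/10·π_2 + 1/10·π_3 + 3/10·π_4
  π_1 = 2/5·π_0 + 1/5·π_1 + 3/10·π_2 + 1/10·π_3 + 1/5·π_4
  π_2 = 1/10·π_0 + 1/5·π_1 + 1/5·π_2 + 1/5·π_3 + 3/10·π_4
  π_3 = 1/5·π_0 + 3/10·π_1 + 1/10·π_2 + 3/10·π_3 + 1/10·π_4
  normalize: π_0 + π_1 + π_2 + π_3 + π_4 = 1
Solving the linear system gives exactly π = [1019/5771, 1355/5771, 2315/11542, 2375/11542, 1052/5771].

π = [0.1766, 0.2348, 0.2006, 0.2058, 0.1823]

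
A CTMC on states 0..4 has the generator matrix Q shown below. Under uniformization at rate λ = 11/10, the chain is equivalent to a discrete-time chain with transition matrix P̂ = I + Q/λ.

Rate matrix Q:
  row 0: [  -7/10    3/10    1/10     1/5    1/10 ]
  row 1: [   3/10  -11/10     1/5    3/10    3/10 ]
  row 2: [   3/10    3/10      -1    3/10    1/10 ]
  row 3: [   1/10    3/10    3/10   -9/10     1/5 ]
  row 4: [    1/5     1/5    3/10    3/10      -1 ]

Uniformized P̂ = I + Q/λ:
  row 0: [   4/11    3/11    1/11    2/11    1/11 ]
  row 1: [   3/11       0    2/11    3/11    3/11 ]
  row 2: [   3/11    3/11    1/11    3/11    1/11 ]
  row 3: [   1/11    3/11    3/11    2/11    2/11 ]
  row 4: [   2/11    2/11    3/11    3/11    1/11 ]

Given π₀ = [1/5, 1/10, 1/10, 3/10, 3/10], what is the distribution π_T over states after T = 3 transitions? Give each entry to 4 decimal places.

t=0: π = [0.2000, 0.1000, 0.1000, 0.3000, 0.3000]
t=1: π = [0.2091, 0.2182, 0.2091, 0.2273, 0.1364]
t=2: π = [0.2380, 0.2008, 0.1769, 0.2331, 0.1512]
t=3: π = [0.2382, 0.2042, 0.1790, 0.2299, 0.1486]

π = [0.2382, 0.2042, 0.1790, 0.2299, 0.1486]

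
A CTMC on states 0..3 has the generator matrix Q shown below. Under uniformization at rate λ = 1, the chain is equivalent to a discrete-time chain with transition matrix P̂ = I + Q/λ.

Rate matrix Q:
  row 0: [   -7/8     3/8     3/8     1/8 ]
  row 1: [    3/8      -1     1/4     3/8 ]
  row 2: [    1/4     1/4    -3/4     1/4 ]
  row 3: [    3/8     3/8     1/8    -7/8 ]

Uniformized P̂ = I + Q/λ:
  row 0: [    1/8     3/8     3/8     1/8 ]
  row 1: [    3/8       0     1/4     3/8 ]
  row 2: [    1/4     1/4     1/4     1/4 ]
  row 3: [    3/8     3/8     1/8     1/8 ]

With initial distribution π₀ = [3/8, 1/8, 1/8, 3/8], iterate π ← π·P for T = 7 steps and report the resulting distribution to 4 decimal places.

t=0: π = [0.3750, 0.1250, 0.1250, 0.3750]
t=1: π = [0.2656, 0.3125, 0.2500, 0.1719]
t=2: π = [0.2773, 0.2266, 0.2617, 0.2344]
t=3: π = [0.2729, 0.2573, 0.2554, 0.2144]
t=4: π = [0.2748, 0.2466, 0.2573, 0.2213]
t=5: π = [0.2741, 0.2504, 0.2567, 0.2188]
t=6: π = [0.2744, 0.2490, 0.2569, 0.2197]
t=7: π = [0.2743, 0.2495, 0.2568, 0.2194]

π = [0.2743, 0.2495, 0.2568, 0.2194]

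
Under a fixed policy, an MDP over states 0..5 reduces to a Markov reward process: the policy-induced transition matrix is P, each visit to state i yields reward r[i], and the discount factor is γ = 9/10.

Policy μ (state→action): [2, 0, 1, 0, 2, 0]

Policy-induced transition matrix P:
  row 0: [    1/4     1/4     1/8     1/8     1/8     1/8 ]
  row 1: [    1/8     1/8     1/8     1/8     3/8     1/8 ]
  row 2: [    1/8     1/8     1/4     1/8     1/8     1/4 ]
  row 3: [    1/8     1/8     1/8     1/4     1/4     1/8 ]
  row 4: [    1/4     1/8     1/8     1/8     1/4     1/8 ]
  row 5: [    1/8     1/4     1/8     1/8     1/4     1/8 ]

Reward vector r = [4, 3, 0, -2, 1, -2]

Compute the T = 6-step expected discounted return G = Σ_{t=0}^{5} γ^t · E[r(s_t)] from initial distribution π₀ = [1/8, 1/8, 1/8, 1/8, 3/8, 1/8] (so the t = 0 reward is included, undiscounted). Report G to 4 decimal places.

t=0: π = [0.1250, 0.1250, 0.1250, 0.1250, 0.3750, 0.1250], E[r] = 0.7500, γ^t·E[r] = 0.750000, running G = 0.750000
t=1: π = [0.1875, 0.1563, 0.1406, 0.1406, 0.2344, 0.1406], E[r] = 0.8906, γ^t·E[r] = 0.801563, running G = 1.551563
t=2: π = [0.1777, 0.1660, 0.1426, 0.1426, 0.2285, 0.1426], E[r] = 0.8672, γ^t·E[r] = 0.702422, running G = 2.253984
t=3: π = [0.1758, 0.1650, 0.1428, 0.1428, 0.2307, 0.1428], E[r] = 0.8577, γ^t·E[r] = 0.625239, running G = 2.879223
t=4: π = [0.1758, 0.1648, 0.1429, 0.1429, 0.2308, 0.1429], E[r] = 0.8571, γ^t·E[r] = 0.562354, running G = 3.441577
t=5: π = [0.1758, 0.1648, 0.1429, 0.1429, 0.2308, 0.1429], E[r] = 0.8572, γ^t·E[r] = 0.506139, running G = 3.947716

G = 3.9477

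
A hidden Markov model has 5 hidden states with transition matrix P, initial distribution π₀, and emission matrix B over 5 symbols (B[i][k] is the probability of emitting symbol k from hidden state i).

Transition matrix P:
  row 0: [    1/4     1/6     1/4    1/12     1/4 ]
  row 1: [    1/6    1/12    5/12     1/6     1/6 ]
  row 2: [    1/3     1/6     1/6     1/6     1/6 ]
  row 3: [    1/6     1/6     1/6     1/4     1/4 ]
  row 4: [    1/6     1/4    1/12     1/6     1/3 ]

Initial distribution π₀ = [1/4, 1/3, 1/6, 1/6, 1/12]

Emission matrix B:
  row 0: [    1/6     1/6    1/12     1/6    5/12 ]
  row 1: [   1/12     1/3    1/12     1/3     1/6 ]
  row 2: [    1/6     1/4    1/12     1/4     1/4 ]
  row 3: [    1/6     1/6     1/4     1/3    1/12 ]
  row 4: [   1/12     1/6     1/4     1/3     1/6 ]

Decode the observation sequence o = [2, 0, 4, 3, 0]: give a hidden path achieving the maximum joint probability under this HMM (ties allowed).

path = [1, 2, 0, 1, 2]

t=0: δ = [2.083e-02, 2.778e-02, 1.389e-02, 4.167e-02, 2.083e-02]  (obs o_0=2)
t=1: δ = [1.157e-03, 5.787e-04, 1.929e-03, 1.736e-03, 8.681e-04]  ψ = [3, 3, 1, 3, 3]  (obs o_1=0)
t=2: δ = [2.679e-04, 5.358e-05, 8.038e-05, 3.617e-05, 7.234e-05]  ψ = [2, 2, 2, 3, 3]  (obs o_2=4)
t=3: δ = [1.116e-05, 1.488e-05, 1.674e-05, 7.442e-06, 2.233e-05]  ψ = [0, 0, 0, 0, 0]  (obs o_3=3)
t=4: δ = [9.303e-07, 4.651e-07, 1.034e-06, 6.202e-07, 6.202e-07]  ψ = [2, 4, 1, 4, 4]  (obs o_4=0)
backtrack: best end state = 2; path = [1, 2, 0, 1, 2]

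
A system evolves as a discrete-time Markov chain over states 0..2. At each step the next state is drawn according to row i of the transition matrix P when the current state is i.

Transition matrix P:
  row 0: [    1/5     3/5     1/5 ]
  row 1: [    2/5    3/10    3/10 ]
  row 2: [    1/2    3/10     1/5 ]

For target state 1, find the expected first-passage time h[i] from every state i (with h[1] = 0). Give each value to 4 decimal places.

h = [1.8519, 0.0000, 2.4074]

First-step conditioning: h[1] = 0; for i ≠ 1, h[i] = 1 + Σ_k P[i][k]·h[k].
  h[0] = 1 + 1/5·h[0] + 1/5·h[2]
  h[2] = 1 + 1/2·h[0] + 1/5·h[2]
Solving the 2×2 linear system over states ≠ 1 gives exactly h = [50/27, 0, 65/27] (h[1] = 0 is the target).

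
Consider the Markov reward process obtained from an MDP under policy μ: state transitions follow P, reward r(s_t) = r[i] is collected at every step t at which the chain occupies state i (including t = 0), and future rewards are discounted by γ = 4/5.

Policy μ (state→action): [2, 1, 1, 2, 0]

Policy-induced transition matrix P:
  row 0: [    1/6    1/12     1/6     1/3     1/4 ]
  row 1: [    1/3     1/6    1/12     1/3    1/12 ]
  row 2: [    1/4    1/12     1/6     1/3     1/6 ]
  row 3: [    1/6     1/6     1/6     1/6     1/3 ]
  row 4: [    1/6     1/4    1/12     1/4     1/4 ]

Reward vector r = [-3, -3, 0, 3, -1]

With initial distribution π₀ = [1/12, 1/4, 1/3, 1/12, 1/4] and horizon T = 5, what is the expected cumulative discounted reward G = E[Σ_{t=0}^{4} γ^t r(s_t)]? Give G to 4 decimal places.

G = -2.1607

t=0: π = [0.0833, 0.2500, 0.3333, 0.0833, 0.2500], E[r] = -1.0000, γ^t·E[r] = -1.000000, running G = -1.000000
t=1: π = [0.2361, 0.1528, 0.1250, 0.2986, 0.1875], E[r] = -0.4583, γ^t·E[r] = -0.366667, running G = -1.366667
t=2: π = [0.2025, 0.1522, 0.1383, 0.2679, 0.2390], E[r] = -0.4994, γ^t·E[r] = -0.319630, running G = -1.686296
t=3: π = [0.2036, 0.1582, 0.1341, 0.2688, 0.2354], E[r] = -0.5144, γ^t·E[r] = -0.263358, running G = -1.949654
t=4: π = [0.2042, 0.1582, 0.1339, 0.2689, 0.2349], E[r] = -0.5152, γ^t·E[r] = -0.211009, running G = -2.160663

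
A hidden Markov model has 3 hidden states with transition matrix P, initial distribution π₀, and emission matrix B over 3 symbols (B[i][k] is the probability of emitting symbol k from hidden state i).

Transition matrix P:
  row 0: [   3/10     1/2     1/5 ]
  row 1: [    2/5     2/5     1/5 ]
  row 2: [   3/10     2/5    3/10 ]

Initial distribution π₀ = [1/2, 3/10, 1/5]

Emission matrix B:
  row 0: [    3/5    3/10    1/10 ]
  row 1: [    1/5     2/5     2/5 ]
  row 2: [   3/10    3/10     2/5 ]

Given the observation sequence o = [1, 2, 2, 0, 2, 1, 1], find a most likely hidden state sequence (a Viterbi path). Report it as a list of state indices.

t=0: δ = [1.500e-01, 1.200e-01, 6.000e-02]  (obs o_0=1)
t=1: δ = [4.800e-03, 3.000e-02, 1.200e-02]  ψ = [1, 0, 0]  (obs o_1=2)
t=2: δ = [1.200e-03, 4.800e-03, 2.400e-03]  ψ = [1, 1, 1]  (obs o_2=2)
t=3: δ = [1.152e-03, 3.840e-04, 2.880e-04]  ψ = [1, 1, 1]  (obs o_3=0)
t=4: δ = [3.456e-05, 2.304e-04, 9.216e-05]  ψ = [0, 0, 0]  (obs o_4=2)
t=5: δ = [2.765e-05, 3.686e-05, 1.382e-05]  ψ = [1, 1, 1]  (obs o_5=1)
t=6: δ = [4.424e-06, 5.898e-06, 2.212e-06]  ψ = [1, 1, 1]  (obs o_6=1)
backtrack: best end state = 1; path = [0, 1, 1, 0, 1, 1, 1]

path = [0, 1, 1, 0, 1, 1, 1]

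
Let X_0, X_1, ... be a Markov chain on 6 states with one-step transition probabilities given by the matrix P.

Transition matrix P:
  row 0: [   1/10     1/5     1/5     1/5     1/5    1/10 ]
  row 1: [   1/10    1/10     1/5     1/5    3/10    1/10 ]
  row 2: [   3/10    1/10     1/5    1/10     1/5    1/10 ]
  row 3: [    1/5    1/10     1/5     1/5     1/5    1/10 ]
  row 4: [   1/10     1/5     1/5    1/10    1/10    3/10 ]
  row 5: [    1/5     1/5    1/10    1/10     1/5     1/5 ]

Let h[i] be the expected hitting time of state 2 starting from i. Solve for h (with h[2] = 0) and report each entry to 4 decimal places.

h = [5.4197, 5.4297, 0.0000, 5.4187, 5.5293, 6.0220]

First-step conditioning: h[2] = 0; for i ≠ 2, h[i] = 1 + Σ_k P[i][k]·h[k].
  h[0] = 1 + 1/10·h[0] + 1/5·h[1] + 1/5·h[3] + 1/5·h[4] + 1/10·h[5]
  h[1] = 1 + 1/10·h[0] + 1/10·h[1] + 1/5·h[3] + 3/10·h[4] + 1/10·h[5]
  h[3] = 1 + 1/5·h[0] + 1/10·h[1] + 1/5·h[3] + 1/5·h[4] + 1/10·h[5]
  h[4] = 1 + 1/10·h[0] + 1/5·h[1] + 1/10·h[3] + 1/10·h[4] + 3/10·h[5]
  h[5] = 1 + 1/5·h[0] + 1/5·h[1] + 1/10·h[3] + 1/5·h[4] + 1/5·h[5]
Solving the 5×5 linear system over states ≠ 2 gives exactly h = [108790/20073, 36330/6691, 0, 108770/20073, 110990/20073, 120880/20073] (h[2] = 0 is the target).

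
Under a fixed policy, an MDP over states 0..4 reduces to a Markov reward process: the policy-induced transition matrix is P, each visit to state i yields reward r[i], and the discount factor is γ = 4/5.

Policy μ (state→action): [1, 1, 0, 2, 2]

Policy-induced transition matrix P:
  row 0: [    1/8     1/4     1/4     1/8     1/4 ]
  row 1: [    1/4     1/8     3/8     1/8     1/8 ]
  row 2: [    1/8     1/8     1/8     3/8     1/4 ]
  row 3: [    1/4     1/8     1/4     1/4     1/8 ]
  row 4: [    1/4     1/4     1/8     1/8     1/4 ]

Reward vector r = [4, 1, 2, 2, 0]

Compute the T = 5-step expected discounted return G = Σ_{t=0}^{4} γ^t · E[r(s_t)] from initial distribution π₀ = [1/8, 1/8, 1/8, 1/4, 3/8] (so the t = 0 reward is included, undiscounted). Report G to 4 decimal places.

G = 5.6815

t=0: π = [0.1250, 0.1250, 0.1250, 0.2500, 0.3750], E[r] = 1.3750, γ^t·E[r] = 1.375000, running G = 1.375000
t=1: π = [0.2188, 0.1875, 0.2031, 0.1875, 0.2031], E[r] = 1.8438, γ^t·E[r] = 1.475000, running G = 2.850000
t=2: π = [0.1973, 0.1777, 0.2227, 0.1992, 0.2031], E[r] = 1.8105, γ^t·E[r] = 1.158750, running G = 4.008750
t=3: π = [0.1975, 0.1750, 0.2190, 0.2056, 0.2029], E[r] = 1.8142, γ^t·E[r] = 0.928875, running G = 4.937625
t=4: π = [0.1979, 0.1750, 0.2191, 0.2054, 0.2024], E[r] = 1.8160, γ^t·E[r] = 0.743825, running G = 5.681450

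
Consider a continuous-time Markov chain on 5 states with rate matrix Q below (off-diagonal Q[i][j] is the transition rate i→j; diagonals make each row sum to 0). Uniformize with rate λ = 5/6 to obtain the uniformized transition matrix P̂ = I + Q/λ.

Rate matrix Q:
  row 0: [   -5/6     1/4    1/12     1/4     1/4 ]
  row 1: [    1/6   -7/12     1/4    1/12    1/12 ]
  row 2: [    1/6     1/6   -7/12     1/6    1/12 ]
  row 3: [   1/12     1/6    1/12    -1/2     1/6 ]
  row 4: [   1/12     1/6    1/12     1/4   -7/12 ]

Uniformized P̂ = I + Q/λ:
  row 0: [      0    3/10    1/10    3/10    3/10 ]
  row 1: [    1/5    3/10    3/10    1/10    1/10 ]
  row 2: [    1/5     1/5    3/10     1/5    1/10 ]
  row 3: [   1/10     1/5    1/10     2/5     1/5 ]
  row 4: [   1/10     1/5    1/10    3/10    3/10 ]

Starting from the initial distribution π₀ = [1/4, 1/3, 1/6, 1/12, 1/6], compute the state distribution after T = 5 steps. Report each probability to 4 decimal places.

π = [0.1292, 0.2366, 0.1843, 0.2602, 0.1898]

t=0: π = [0.2500, 0.3333, 0.1667, 0.0833, 0.1667]
t=1: π = [0.1250, 0.2583, 0.2000, 0.2250, 0.1917]
t=2: π = [0.1333, 0.2383, 0.1917, 0.2508, 0.1858]
t=3: π = [0.1297, 0.2372, 0.1860, 0.2583, 0.1889]
t=4: π = [0.1294, 0.2367, 0.1846, 0.2598, 0.1895]
t=5: π = [0.1292, 0.2366, 0.1843, 0.2602, 0.1898]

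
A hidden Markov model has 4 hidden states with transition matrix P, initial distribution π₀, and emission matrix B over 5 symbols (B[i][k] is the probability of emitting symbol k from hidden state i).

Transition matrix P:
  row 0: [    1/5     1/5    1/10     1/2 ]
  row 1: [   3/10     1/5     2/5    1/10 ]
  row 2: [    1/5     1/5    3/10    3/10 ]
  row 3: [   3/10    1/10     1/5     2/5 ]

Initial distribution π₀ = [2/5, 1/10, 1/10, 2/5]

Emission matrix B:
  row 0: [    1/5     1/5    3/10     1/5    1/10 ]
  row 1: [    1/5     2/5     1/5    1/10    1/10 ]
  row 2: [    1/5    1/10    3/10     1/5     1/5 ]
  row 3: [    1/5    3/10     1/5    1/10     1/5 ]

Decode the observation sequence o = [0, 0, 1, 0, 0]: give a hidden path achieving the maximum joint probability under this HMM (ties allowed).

t=0: δ = [8.000e-02, 2.000e-02, 2.000e-02, 8.000e-02]  (obs o_0=0)
t=1: δ = [4.800e-03, 3.200e-03, 3.200e-03, 8.000e-03]  ψ = [3, 0, 3, 0]  (obs o_1=0)
t=2: δ = [4.800e-04, 3.840e-04, 1.600e-04, 9.600e-04]  ψ = [3, 0, 3, 3]  (obs o_2=1)
t=3: δ = [5.760e-05, 1.920e-05, 3.840e-05, 7.680e-05]  ψ = [3, 0, 3, 3]  (obs o_3=0)
t=4: δ = [4.608e-06, 2.304e-06, 3.072e-06, 6.144e-06]  ψ = [3, 0, 3, 3]  (obs o_4=0)
backtrack: best end state = 3; path = [0, 3, 3, 3, 3]

path = [0, 3, 3, 3, 3]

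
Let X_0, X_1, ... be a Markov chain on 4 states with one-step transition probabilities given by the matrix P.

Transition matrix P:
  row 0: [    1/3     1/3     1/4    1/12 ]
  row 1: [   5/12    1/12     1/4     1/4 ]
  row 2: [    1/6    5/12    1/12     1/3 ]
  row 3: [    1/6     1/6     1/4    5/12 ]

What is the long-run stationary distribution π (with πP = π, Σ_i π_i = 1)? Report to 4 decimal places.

π = [0.2736, 0.2454, 0.2143, 0.2667]

Balance equations π_j = Σ_i π_i·P[i][j]:
  π_0 = 1/3·π_0 + 5/12·π_1 + 1/6·π_2 + 1/6·π_3
  π_1 = 1/3·π_0 + 1/12·π_1 + 5/12·π_2 + 1/6·π_3
  π_2 = 1/4·π_0 + 1/4·π_1 + 1/12·π_2 + 1/4·π_3
  normalize: π_0 + π_1 + π_2 + π_3 = 1
Solving the linear system gives exactly π = [475/1736, 213/868, 3/14, 463/1736].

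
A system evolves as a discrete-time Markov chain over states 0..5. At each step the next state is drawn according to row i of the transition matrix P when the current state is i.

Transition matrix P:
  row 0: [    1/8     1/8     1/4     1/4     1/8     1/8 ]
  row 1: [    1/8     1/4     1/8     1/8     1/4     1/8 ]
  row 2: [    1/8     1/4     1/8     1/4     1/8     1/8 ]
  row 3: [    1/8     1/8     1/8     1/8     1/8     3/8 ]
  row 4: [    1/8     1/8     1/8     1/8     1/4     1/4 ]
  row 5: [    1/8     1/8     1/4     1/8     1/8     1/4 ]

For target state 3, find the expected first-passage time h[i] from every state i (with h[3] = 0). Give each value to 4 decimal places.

First-step conditioning: h[3] = 0; for i ≠ 3, h[i] = 1 + Σ_k P[i][k]·h[k].
  h[0] = 1 + 1/8·h[0] + 1/8·h[1] + 1/4·h[2] + 1/8·h[4] + 1/8·h[5]
  h[1] = 1 + 1/8·h[0] + 1/4·h[1] + 1/8·h[2] + 1/4·h[4] + 1/8·h[5]
  h[2] = 1 + 1/8·h[0] + 1/4·h[1] + 1/8·h[2] + 1/8·h[4] + 1/8·h[5]
  h[4] = 1 + 1/8·h[0] + 1/8·h[1] + 1/8·h[2] + 1/4·h[4] + 1/4·h[5]
  h[5] = 1 + 1/8·h[0] + 1/8·h[1] + 1/4·h[2] + 1/8·h[4] + 1/4·h[5]
Solving the 5×5 linear system over states ≠ 3 gives exactly h = [25144/4705, 29248/4705, 5120/941, 0, 29184/4705, 28736/4705] (h[3] = 0 is the target).

h = [5.3441, 6.2164, 5.4410, 0.0000, 6.2028, 6.1075]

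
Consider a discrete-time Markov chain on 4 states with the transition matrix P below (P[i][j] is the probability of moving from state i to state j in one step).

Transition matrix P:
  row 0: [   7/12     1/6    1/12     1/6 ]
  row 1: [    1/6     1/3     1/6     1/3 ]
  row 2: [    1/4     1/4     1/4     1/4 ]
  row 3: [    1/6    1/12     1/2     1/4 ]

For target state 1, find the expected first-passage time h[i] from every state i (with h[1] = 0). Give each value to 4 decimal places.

First-step conditioning: h[1] = 0; for i ≠ 1, h[i] = 1 + Σ_k P[i][k]·h[k].
  h[0] = 1 + 7/12·h[0] + 1/12·h[2] + 1/6·h[3]
  h[2] = 1 + 1/4·h[0] + 1/4·h[2] + 1/4·h[3]
  h[3] = 1 + 1/6·h[0] + 1/2·h[2] + 1/4·h[3]
Solving the 3×3 linear system over states ≠ 1 gives exactly h = [6, 0, 38/7, 44/7] (h[1] = 0 is the target).

h = [6.0000, 0.0000, 5.4286, 6.2857]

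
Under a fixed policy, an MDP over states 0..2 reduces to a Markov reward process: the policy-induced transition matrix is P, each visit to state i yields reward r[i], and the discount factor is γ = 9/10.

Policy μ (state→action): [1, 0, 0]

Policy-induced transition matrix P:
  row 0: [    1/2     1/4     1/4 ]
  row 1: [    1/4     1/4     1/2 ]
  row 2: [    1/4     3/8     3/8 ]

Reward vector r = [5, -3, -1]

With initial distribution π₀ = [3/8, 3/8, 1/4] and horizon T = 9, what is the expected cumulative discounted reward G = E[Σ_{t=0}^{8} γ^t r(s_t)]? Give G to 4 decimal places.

t=0: π = [0.3750, 0.3750, 0.2500], E[r] = 0.5000, γ^t·E[r] = 0.500000, running G = 0.500000
t=1: π = [0.3438, 0.2813, 0.3750], E[r] = 0.5000, γ^t·E[r] = 0.450000, running G = 0.950000
t=2: π = [0.3359, 0.2969, 0.3672], E[r] = 0.4219, γ^t·E[r] = 0.341719, running G = 1.291719
t=3: π = [0.3340, 0.2959, 0.3701], E[r] = 0.4121, γ^t·E[r] = 0.300428, running G = 1.592146
t=4: π = [0.3335, 0.2963, 0.3702], E[r] = 0.4084, γ^t·E[r] = 0.267982, running G = 1.860129
t=5: π = [0.3334, 0.2963, 0.3703], E[r] = 0.4077, γ^t·E[r] = 0.240734, running G = 2.100862
t=6: π = [0.3333, 0.2963, 0.3704], E[r] = 0.4075, γ^t·E[r] = 0.216549, running G = 2.317411
t=7: π = [0.3333, 0.2963, 0.3704], E[r] = 0.4074, γ^t·E[r] = 0.194870, running G = 2.512281
t=8: π = [0.3333, 0.2963, 0.3704], E[r] = 0.4074, γ^t·E[r] = 0.175377, running G = 2.687658

G = 2.6877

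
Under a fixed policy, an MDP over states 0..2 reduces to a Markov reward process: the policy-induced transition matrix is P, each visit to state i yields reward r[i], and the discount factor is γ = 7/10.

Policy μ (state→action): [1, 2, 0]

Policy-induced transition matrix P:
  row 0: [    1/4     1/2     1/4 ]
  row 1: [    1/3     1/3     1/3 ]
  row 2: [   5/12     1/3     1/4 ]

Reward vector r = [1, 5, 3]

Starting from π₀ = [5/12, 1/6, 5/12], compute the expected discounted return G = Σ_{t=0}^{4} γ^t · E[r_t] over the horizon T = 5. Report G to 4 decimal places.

t=0: π = [0.4167, 0.1667, 0.4167], E[r] = 2.5000, γ^t·E[r] = 2.500000, running G = 2.500000
t=1: π = [0.3333, 0.4028, 0.2639], E[r] = 3.1389, γ^t·E[r] = 2.197222, running G = 4.697222
t=2: π = [0.3275, 0.3889, 0.2836], E[r] = 3.1227, γ^t·E[r] = 1.530116, running G = 6.227338
t=3: π = [0.3297, 0.3879, 0.2824], E[r] = 3.1165, γ^t·E[r] = 1.068964, running G = 7.296302
t=4: π = [0.3294, 0.3883, 0.2823], E[r] = 3.1178, γ^t·E[r] = 0.748576, running G = 8.044877

G = 8.0449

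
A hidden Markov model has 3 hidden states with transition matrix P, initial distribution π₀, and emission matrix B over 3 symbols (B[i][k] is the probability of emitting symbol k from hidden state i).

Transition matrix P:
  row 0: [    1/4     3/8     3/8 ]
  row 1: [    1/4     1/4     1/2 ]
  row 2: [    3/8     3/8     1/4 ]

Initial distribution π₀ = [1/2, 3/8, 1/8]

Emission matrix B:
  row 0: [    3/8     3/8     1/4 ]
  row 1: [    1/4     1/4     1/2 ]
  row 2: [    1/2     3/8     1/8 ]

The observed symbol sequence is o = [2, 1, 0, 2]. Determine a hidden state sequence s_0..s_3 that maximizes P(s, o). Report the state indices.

path = [1, 2, 0, 1]

t=0: δ = [1.250e-01, 1.875e-01, 1.562e-02]  (obs o_0=2)
t=1: δ = [1.758e-02, 1.172e-02, 3.516e-02]  ψ = [1, 0, 1]  (obs o_1=1)
t=2: δ = [4.944e-03, 3.296e-03, 4.395e-03]  ψ = [2, 2, 2]  (obs o_2=0)
t=3: δ = [4.120e-04, 9.270e-04, 2.317e-04]  ψ = [2, 0, 0]  (obs o_3=2)
backtrack: best end state = 1; path = [1, 2, 0, 1]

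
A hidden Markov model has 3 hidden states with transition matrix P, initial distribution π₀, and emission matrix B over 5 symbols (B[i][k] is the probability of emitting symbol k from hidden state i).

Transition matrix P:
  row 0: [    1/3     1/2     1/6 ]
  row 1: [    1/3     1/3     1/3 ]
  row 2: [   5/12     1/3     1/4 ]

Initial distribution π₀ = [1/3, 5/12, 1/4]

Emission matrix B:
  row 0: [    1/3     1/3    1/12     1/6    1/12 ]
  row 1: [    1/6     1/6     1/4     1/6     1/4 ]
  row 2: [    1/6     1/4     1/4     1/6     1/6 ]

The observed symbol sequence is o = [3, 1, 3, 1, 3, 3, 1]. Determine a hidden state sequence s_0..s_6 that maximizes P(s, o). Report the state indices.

path = [1, 0, 1, 0, 1, 2, 0]

t=0: δ = [5.556e-02, 6.944e-02, 4.167e-02]  (obs o_0=3)
t=1: δ = [7.716e-03, 4.630e-03, 5.787e-03]  ψ = [1, 0, 1]  (obs o_1=1)
t=2: δ = [4.287e-04, 6.430e-04, 2.572e-04]  ψ = [0, 0, 1]  (obs o_2=3)
t=3: δ = [7.144e-05, 3.572e-05, 5.358e-05]  ψ = [1, 0, 1]  (obs o_3=1)
t=4: δ = [3.969e-06, 5.954e-06, 2.233e-06]  ψ = [0, 0, 2]  (obs o_4=3)
t=5: δ = [3.308e-07, 3.308e-07, 3.308e-07]  ψ = [1, 0, 1]  (obs o_5=3)
t=6: δ = [4.594e-08, 2.756e-08, 2.756e-08]  ψ = [2, 0, 1]  (obs o_6=1)
backtrack: best end state = 0; path = [1, 0, 1, 0, 1, 2, 0]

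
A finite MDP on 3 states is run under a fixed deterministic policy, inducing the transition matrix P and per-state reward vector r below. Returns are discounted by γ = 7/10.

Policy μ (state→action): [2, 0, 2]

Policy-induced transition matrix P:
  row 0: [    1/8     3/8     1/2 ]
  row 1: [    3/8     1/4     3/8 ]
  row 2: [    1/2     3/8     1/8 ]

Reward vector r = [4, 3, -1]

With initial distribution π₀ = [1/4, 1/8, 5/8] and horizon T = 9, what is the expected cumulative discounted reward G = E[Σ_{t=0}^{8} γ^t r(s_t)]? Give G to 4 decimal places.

G = 5.3677

t=0: π = [0.2500, 0.1250, 0.6250], E[r] = 0.7500, γ^t·E[r] = 0.750000, running G = 0.750000
t=1: π = [0.3906, 0.3594, 0.2500], E[r] = 2.3906, γ^t·E[r] = 1.673438, running G = 2.423438
t=2: π = [0.3086, 0.3301, 0.3613], E[r] = 1.8633, γ^t·E[r] = 0.913008, running G = 3.336445
t=3: π = [0.3430, 0.3337, 0.3232], E[r] = 2.0500, γ^t·E[r] = 0.703167, running G = 4.039612
t=4: π = [0.3297, 0.3333, 0.3371], E[r] = 1.9814, γ^t·E[r] = 0.475730, running G = 4.515342
t=5: π = [0.3347, 0.3333, 0.3319], E[r] = 2.0070, γ^t·E[r] = 0.337310, running G = 4.852652
t=6: π = [0.3328, 0.3333, 0.3339], E[r] = 1.9974, γ^t·E[r] = 0.234991, running G = 5.087644
t=7: π = [0.3335, 0.3333, 0.3331], E[r] = 2.0010, γ^t·E[r] = 0.164789, running G = 5.252433
t=8: π = [0.3333, 0.3333, 0.3334], E[r] = 1.9996, γ^t·E[r] = 0.115275, running G = 5.367708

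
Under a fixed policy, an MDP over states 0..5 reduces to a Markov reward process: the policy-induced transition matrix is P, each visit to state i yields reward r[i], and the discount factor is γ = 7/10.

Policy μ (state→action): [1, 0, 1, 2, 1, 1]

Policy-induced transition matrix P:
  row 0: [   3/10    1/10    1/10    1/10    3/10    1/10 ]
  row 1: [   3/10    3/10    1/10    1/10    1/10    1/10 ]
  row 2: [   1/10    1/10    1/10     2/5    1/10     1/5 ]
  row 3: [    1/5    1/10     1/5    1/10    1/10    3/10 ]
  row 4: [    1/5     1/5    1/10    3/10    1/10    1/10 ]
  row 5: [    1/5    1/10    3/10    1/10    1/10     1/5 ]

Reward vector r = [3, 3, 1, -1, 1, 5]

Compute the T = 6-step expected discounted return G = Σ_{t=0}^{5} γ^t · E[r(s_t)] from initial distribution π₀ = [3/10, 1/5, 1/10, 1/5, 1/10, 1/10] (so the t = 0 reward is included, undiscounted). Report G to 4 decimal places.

t=0: π = [0.3000, 0.2000, 0.1000, 0.2000, 0.1000, 0.1000], E[r] = 2.0000, γ^t·E[r] = 2.000000, running G = 2.000000
t=1: π = [0.2400, 0.1500, 0.1400, 0.1500, 0.1600, 0.1600], E[r] = 2.1200, γ^t·E[r] = 1.484000, running G = 3.484000
t=2: π = [0.2250, 0.1460, 0.1470, 0.1740, 0.1480, 0.1600], E[r] = 2.0340, γ^t·E[r] = 0.996660, running G = 4.480660
t=3: π = [0.2224, 0.1440, 0.1494, 0.1737, 0.1450, 0.1655], E[r] = 2.0474, γ^t·E[r] = 0.702258, running G = 5.182918
t=4: π = [0.2217, 0.1433, 0.1505, 0.1738, 0.1445, 0.1662], E[r] = 2.0473, γ^t·E[r] = 0.491552, running G = 5.674470
t=5: π = [0.2215, 0.1431, 0.1506, 0.1740, 0.1443, 0.1664], E[r] = 2.0468, γ^t·E[r] = 0.344003, running G = 6.018473

G = 6.0185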